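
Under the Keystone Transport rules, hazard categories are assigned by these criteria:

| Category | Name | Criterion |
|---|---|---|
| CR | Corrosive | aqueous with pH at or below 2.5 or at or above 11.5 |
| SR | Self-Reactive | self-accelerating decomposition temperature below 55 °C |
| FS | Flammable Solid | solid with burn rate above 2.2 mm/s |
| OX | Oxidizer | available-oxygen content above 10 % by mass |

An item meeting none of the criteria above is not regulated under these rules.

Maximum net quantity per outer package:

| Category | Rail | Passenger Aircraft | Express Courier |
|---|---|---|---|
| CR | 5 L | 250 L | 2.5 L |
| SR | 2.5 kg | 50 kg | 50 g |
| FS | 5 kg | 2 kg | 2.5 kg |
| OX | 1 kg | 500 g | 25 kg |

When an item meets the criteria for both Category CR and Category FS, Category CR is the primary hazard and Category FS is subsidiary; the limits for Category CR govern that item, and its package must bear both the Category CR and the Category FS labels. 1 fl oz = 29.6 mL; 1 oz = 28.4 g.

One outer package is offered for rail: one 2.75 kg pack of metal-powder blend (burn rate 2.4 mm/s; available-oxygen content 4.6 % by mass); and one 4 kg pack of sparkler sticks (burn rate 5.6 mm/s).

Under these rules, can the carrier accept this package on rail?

Metal-powder blend: burn rate 2.4 mm/s > 2.2 mm/s → Category FS (Flammable Solid).
Sparkler sticks: burn rate 5.6 mm/s > 2.2 mm/s → Category FS (Flammable Solid).
Category FS net quantity: 2.75 kg + 4 kg = 6.75 kg.
6.75 kg > 5 kg (rail limit, Category FS) — over the limit.

No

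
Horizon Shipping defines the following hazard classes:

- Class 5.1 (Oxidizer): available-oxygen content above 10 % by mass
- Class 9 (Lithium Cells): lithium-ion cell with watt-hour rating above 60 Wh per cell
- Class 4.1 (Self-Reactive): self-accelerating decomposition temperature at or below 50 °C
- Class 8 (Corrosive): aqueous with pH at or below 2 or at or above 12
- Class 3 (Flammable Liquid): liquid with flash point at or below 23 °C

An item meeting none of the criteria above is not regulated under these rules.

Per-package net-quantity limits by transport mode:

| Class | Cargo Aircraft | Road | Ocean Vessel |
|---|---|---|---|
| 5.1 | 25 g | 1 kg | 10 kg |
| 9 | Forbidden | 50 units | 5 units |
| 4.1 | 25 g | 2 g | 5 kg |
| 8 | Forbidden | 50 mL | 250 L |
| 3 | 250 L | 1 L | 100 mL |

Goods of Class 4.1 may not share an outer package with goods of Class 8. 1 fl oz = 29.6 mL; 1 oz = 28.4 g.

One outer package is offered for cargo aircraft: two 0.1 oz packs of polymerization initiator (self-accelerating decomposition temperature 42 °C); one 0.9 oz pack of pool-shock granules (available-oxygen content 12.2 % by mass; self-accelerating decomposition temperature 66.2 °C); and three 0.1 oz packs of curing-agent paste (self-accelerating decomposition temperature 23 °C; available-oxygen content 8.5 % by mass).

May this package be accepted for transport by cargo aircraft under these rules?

Self-accelerating decomposition temperature 42 °C meets the Class 4.1 criterion (Self-Reactive), so the polymerization initiator is Class 4.1.
The pool-shock granules have available-oxygen content 12.2 % by mass, which is > 10 % by mass, so they are Class 5.1 (Oxidizer).
With self-accelerating decomposition temperature 23 °C (≤ 50 °C), the curing-agent paste falls in Class 4.1.
Class 4.1 net quantity: (two 0.1 oz packs = 5.68 g) + (three 0.1 oz packs = 8.52 g) = 14.2 g.
14.2 g is within the cargo aircraft limit of 25 g for Class 4.1.
Class 5.1 quantity: one 0.9 oz pack = 25.56 g.
25.56 g exceeds the cargo aircraft limit of 25 g for Class 5.1.
The segregation rule (Class 4.1 with Class 8) does not apply to Class 4.1 with Class 5.1.

No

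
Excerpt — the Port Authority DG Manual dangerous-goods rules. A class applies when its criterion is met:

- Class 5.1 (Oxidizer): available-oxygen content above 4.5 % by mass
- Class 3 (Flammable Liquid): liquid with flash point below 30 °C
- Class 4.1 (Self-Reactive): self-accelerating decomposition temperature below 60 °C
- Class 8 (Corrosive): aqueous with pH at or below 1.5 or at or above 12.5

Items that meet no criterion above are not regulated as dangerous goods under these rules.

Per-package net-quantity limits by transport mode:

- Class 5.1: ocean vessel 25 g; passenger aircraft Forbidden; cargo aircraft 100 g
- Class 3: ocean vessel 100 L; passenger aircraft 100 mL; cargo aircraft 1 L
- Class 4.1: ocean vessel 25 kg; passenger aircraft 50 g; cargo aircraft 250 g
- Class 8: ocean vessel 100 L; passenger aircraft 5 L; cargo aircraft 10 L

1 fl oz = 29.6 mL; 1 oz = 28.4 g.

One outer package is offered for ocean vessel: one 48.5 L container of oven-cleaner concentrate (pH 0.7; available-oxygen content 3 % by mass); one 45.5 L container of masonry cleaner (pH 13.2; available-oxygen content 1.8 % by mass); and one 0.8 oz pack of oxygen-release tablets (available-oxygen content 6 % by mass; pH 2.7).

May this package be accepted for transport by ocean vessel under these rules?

Oven-cleaner concentrate: pH 0.7 ≤ 1.5 → Class 8 (Corrosive).
Masonry cleaner: pH 13.2 ≥ 12.5 → Class 8 (Corrosive).
Oxygen-release tablets: available-oxygen content 6 % by mass > 4.5 % by mass → Class 5.1 (Oxidizer).
Total Class 8: 48.5 L + 45.5 L = 94 L.
That is within the Class 8 ocean vessel limit of 100 L.
Class 5.1 quantity: one 0.8 oz pack = 22.72 g.
22.72 g is within the ocean vessel limit of 25 g for Class 5.1.
Every hazard class is within its ocean vessel limit and no segregation rule is violated.

Yes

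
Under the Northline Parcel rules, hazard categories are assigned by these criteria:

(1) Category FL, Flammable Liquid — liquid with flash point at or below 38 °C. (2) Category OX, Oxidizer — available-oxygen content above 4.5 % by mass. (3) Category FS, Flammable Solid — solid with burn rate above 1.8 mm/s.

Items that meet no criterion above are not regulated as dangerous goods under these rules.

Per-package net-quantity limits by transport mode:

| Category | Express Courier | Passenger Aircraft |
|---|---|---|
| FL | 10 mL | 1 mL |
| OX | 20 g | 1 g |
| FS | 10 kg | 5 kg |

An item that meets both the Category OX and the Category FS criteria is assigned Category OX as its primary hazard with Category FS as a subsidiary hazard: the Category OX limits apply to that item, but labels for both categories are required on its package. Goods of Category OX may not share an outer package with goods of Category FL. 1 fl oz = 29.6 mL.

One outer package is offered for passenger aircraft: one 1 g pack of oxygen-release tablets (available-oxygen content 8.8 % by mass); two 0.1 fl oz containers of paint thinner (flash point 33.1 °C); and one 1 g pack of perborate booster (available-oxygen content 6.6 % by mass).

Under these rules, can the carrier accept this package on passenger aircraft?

No

The oxygen-release tablets have available-oxygen content 8.8 % by mass, which is > 4.5 % by mass, so they are Category OX (Oxidizer).
Paint thinner: flash point 33.1 °C ≤ 38 °C → Category FL (Flammable Liquid).
Perborate booster: available-oxygen content 6.6 % by mass > 4.5 % by mass → Category OX (Oxidizer).
Category OX net quantity: 1 g + 1 g = 2 g.
2 g > 1 g (passenger aircraft limit, Category OX) — over the limit.
Category FL quantity: two 0.1 fl oz containers = 5.92 mL.
That exceeds the Category FL passenger aircraft limit of 1 mL.
Category OX and Category FL may not share an outer package.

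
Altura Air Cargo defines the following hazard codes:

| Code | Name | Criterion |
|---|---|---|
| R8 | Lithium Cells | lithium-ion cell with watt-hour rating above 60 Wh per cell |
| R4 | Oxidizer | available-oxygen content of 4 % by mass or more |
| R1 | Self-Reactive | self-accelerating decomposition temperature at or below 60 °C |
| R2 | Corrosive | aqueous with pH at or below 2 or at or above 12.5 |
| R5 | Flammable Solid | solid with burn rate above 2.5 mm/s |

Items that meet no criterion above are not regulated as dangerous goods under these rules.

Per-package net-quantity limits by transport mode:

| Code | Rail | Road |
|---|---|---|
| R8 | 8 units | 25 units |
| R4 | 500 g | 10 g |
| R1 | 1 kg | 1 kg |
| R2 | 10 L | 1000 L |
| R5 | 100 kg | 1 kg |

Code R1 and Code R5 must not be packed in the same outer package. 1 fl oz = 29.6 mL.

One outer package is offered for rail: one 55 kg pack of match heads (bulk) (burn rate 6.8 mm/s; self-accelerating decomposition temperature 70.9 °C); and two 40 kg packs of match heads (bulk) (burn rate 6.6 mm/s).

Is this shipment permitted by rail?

No

With burn rate 6.8 mm/s (> 2.5 mm/s), the match heads (bulk) fall in Code R5.
With burn rate 6.6 mm/s (> 2.5 mm/s), the match heads (bulk) fall in Code R5.
Code R5 net quantity: 55 kg + (two 40 kg packs = 80 kg) = 135 kg.
135 kg exceeds the rail limit of 100 kg for Code R5.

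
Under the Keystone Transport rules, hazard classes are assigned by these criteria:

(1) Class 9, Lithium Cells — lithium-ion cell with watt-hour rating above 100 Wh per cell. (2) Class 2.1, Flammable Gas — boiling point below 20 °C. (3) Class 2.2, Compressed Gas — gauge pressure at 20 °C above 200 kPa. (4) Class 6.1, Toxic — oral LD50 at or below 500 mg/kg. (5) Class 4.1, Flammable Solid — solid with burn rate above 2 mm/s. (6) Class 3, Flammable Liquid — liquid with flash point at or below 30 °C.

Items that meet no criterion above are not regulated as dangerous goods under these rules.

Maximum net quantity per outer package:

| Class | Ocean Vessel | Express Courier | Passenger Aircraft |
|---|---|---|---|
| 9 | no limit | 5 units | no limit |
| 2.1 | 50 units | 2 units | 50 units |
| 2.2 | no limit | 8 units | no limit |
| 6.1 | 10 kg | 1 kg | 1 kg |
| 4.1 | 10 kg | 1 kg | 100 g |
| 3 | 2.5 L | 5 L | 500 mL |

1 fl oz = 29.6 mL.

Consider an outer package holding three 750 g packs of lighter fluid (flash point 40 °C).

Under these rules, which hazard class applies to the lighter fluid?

flash point 40 °C is not below 30 °C, so Class 3 does not apply.
No criterion is met, so the item is not regulated.

Not regulated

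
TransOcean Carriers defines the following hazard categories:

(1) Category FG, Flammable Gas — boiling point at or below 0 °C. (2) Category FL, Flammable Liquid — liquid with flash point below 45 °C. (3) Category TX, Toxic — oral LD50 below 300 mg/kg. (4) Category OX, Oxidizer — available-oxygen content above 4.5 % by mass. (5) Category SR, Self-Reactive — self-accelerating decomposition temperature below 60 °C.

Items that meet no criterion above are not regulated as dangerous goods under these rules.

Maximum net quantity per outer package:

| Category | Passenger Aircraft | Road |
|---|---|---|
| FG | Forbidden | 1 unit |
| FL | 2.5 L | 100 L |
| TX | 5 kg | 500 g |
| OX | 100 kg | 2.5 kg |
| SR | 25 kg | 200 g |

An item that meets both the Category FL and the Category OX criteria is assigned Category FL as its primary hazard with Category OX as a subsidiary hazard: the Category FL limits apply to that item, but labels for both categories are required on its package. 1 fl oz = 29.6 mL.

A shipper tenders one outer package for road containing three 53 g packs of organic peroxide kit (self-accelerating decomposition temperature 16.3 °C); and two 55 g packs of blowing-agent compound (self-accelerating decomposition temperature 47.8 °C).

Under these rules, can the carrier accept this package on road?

Self-accelerating decomposition temperature 16.3 °C meets the Category SR criterion (Self-Reactive), so the organic peroxide kit is Category SR.
With self-accelerating decomposition temperature 47.8 °C (< 60 °C), the blowing-agent compound falls in Category SR.
Category SR net quantity: (three 53 g packs = 159 g) + (two 55 g packs = 110 g) = 269 g.
269 g exceeds the road limit of 200 g for Category SR.

No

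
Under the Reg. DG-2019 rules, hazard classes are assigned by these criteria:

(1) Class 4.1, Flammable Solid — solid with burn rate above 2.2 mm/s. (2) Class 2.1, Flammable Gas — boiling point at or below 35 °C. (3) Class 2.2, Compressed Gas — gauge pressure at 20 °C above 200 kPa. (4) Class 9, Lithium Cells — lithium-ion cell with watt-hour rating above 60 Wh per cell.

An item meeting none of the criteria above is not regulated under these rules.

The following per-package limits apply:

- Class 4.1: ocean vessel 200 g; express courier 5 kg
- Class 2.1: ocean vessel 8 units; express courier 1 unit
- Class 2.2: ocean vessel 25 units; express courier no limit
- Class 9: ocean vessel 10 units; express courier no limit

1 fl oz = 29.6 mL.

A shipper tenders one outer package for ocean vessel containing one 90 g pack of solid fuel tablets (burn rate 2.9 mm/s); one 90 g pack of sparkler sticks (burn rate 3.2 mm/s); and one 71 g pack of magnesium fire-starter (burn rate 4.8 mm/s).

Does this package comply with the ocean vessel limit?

No

Solid fuel tablets: burn rate 2.9 mm/s > 2.2 mm/s → Class 4.1 (Flammable Solid).
Sparkler sticks: burn rate 3.2 mm/s > 2.2 mm/s → Class 4.1 (Flammable Solid).
With burn rate 4.8 mm/s (> 2.2 mm/s), the magnesium fire-starter falls in Class 4.1.
Total Class 4.1: 90 g + 90 g + 71 g = 251 g.
251 g > 200 g (ocean vessel limit, Class 4.1) — over the limit.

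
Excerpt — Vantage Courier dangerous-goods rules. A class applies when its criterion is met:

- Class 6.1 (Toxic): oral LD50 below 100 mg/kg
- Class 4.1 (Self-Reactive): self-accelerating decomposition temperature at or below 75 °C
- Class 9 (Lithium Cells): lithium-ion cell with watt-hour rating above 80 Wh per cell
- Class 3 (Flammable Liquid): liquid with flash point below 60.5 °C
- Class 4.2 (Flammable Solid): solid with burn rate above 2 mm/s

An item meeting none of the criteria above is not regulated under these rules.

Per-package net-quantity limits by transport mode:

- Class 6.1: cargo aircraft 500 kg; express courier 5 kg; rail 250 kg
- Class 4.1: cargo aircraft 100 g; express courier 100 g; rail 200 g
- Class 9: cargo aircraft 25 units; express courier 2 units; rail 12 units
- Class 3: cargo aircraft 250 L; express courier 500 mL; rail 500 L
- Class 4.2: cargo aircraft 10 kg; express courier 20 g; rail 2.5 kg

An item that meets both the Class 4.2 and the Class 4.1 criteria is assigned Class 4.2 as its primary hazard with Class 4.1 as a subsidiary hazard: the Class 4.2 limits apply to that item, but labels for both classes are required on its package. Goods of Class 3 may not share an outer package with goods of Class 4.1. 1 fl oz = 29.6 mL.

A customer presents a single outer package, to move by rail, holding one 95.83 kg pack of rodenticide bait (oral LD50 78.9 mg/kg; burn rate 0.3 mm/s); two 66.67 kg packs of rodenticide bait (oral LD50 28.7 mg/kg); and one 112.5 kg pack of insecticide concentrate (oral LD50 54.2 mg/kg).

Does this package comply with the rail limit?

The rodenticide bait has oral LD50 78.9 mg/kg, which is < 100 mg/kg, so it is Class 6.1 (Toxic).
The rodenticide bait has oral LD50 28.7 mg/kg, which is < 100 mg/kg, so it is Class 6.1 (Toxic).
Oral LD50 54.2 mg/kg meets the Class 6.1 criterion (Toxic), so the insecticide concentrate is Class 6.1.
Class 6.1 net quantity: 95.83 kg + (two 66.67 kg packs = 133.34 kg) + 112.5 kg = 341.67 kg.
341.67 kg exceeds the rail limit of 250 kg for Class 6.1.

No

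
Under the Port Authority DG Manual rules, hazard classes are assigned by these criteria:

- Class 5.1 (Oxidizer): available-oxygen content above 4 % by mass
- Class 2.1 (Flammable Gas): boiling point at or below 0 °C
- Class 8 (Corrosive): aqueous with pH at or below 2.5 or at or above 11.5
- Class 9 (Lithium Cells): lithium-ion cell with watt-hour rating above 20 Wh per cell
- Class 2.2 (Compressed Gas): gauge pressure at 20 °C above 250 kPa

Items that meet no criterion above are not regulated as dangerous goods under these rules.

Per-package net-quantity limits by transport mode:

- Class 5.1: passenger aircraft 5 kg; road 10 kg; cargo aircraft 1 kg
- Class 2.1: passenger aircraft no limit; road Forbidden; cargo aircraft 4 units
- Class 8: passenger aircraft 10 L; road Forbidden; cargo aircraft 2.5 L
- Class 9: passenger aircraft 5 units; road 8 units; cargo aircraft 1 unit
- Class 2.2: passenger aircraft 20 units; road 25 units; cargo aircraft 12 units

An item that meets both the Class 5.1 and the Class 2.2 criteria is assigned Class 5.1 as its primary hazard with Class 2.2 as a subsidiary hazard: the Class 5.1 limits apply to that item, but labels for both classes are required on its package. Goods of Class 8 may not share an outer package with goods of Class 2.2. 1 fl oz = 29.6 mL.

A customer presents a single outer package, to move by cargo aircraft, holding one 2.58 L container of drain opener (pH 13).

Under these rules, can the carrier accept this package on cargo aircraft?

No

pH 13 meets the Class 8 criterion (Corrosive), so the drain opener is Class 8.
Class 8 quantity: 2.58 L.
2.58 L > 2.5 L (cargo aircraft limit, Class 8) — over the limit.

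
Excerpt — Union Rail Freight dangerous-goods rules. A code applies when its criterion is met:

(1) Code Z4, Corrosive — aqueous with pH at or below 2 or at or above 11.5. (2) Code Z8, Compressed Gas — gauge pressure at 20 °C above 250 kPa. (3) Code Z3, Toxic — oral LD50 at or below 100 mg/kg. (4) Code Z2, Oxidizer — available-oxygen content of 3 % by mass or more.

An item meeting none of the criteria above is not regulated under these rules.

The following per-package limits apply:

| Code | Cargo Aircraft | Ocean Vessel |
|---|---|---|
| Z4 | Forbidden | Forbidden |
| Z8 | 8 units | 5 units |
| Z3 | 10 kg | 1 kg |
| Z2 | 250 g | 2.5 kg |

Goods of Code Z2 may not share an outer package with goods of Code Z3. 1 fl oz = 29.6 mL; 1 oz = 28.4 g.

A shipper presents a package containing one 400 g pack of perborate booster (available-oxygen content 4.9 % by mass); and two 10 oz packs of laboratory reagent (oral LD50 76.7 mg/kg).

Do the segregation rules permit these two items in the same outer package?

With available-oxygen content 4.9 % by mass (≥ 3 % by mass), the perborate booster falls in Code Z2.
Laboratory reagent: oral LD50 76.7 mg/kg ≤ 100 mg/kg → Code Z3 (Toxic).
Code Z2 and Code Z3 may not share an outer package.

No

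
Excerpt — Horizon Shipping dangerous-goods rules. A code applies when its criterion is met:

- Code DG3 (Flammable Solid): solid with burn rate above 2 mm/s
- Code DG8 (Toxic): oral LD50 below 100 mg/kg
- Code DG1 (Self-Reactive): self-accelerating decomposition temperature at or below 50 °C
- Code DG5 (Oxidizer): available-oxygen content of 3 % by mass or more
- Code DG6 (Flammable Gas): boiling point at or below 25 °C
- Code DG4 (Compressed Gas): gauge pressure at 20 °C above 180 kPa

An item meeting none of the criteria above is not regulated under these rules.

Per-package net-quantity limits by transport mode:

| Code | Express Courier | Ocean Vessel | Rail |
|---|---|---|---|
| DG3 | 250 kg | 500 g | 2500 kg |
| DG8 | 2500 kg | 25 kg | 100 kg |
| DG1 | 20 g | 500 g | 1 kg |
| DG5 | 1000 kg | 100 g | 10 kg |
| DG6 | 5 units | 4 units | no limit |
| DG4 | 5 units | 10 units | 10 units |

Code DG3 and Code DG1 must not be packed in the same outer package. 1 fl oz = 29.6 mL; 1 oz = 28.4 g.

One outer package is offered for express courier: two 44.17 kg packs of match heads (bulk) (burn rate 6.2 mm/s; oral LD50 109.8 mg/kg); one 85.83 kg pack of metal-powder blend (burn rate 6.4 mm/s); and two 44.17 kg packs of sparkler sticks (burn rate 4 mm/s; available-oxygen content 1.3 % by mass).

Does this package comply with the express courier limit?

No

With burn rate 6.2 mm/s (> 2 mm/s), the match heads (bulk) fall in Code DG3.
With burn rate 6.4 mm/s (> 2 mm/s), the metal-powder blend falls in Code DG3.
Burn rate 4 mm/s meets the Code DG3 criterion (Flammable Solid), so the sparkler sticks are Code DG3.
Total Code DG3: (two 44.17 kg packs = 88.34 kg) + 85.83 kg + (two 44.17 kg packs = 88.34 kg) = 262.51 kg.
262.51 kg > 250 kg (express courier limit, Code DG3) — over the limit.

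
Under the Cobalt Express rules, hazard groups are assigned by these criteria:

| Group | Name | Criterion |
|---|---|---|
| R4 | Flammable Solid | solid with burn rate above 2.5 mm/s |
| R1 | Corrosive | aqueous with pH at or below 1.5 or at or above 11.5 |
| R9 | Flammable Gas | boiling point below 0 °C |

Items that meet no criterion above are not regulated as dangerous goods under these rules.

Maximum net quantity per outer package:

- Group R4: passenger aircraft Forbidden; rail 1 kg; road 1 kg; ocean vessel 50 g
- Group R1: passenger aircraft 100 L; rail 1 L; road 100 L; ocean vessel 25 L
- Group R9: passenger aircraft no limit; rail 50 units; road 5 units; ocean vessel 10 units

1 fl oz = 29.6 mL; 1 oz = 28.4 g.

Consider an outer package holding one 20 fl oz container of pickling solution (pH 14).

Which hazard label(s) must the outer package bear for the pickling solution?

The pickling solution has pH 14, which is ≥ 11.5, so it is Group R1 (Corrosive).
Only the Group R1 label is required.

Group R1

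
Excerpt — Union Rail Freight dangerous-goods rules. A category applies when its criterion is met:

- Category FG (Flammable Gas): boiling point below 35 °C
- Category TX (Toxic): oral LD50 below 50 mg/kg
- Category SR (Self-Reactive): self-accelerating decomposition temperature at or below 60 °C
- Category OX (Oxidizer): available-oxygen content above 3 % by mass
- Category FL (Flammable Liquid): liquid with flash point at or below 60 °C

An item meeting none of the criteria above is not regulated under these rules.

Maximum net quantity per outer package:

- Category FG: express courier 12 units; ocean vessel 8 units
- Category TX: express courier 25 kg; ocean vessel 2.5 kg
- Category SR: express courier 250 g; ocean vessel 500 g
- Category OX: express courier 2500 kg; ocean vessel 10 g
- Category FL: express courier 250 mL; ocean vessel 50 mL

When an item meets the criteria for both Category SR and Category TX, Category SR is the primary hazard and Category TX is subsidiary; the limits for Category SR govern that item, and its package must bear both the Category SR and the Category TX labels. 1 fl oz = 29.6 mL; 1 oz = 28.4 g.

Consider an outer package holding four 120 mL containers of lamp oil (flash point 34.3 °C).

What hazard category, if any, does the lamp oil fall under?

Category FL

With flash point 34.3 °C (≤ 60 °C), the lamp oil falls in Category FL.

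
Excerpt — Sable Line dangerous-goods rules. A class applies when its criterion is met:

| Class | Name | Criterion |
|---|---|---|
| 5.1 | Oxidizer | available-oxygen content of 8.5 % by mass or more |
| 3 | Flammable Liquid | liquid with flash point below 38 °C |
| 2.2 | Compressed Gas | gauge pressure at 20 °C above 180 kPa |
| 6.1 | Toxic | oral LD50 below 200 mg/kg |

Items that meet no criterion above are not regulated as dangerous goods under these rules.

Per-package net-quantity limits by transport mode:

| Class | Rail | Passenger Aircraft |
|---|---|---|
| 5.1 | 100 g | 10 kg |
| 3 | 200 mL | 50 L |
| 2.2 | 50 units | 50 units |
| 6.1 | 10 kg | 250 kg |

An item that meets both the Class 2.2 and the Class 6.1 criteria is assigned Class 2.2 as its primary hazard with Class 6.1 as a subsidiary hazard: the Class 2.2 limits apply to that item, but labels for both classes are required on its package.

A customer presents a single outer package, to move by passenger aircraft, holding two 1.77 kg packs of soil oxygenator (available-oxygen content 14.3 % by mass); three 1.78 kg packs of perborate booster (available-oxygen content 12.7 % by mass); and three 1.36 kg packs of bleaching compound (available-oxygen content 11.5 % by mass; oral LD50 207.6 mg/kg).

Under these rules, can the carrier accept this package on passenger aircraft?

No

Soil oxygenator: available-oxygen content 14.3 % by mass ≥ 8.5 % by mass → Class 5.1 (Oxidizer).
With available-oxygen content 12.7 % by mass (≥ 8.5 % by mass), the perborate booster falls in Class 5.1.
Bleaching compound: available-oxygen content 11.5 % by mass ≥ 8.5 % by mass → Class 5.1 (Oxidizer).
Class 5.1 net quantity: (two 1.77 kg packs = 3.54 kg) + (three 1.78 kg packs = 5.34 kg) + (three 1.36 kg packs = 4.08 kg) = 12.96 kg.
12.96 kg exceeds the passenger aircraft limit of 10 kg for Class 5.1.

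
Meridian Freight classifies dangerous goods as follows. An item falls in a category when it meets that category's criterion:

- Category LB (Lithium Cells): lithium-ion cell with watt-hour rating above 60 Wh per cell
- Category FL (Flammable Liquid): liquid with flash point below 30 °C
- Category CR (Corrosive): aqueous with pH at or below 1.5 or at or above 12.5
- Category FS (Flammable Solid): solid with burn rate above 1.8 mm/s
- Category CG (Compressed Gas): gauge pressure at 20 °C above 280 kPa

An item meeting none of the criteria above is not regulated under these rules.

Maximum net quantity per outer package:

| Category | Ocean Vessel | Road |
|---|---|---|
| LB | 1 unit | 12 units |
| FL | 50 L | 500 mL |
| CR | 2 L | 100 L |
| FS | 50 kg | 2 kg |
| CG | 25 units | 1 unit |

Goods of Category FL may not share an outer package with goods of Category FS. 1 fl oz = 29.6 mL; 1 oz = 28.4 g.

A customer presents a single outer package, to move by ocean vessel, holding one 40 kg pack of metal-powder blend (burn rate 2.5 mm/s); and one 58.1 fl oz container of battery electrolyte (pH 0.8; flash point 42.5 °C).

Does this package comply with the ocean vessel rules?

Yes

The metal-powder blend has burn rate 2.5 mm/s, which is > 1.8 mm/s, so it is Category FS (Flammable Solid).
pH 0.8 meets the Category CR criterion (Corrosive), so the battery electrolyte is Category CR.
Category CR quantity: one 58.1 fl oz container = 1719.76 mL.
That is within the Category CR ocean vessel limit of 2 L.
Category FS quantity: 40 kg.
40 kg ≤ 50 kg (ocean vessel limit, Category FS) — within limit.
The segregation rule (Category FL with Category FS) does not apply to Category CR with Category FS.
Every hazard category is within its ocean vessel limit and no segregation rule is violated.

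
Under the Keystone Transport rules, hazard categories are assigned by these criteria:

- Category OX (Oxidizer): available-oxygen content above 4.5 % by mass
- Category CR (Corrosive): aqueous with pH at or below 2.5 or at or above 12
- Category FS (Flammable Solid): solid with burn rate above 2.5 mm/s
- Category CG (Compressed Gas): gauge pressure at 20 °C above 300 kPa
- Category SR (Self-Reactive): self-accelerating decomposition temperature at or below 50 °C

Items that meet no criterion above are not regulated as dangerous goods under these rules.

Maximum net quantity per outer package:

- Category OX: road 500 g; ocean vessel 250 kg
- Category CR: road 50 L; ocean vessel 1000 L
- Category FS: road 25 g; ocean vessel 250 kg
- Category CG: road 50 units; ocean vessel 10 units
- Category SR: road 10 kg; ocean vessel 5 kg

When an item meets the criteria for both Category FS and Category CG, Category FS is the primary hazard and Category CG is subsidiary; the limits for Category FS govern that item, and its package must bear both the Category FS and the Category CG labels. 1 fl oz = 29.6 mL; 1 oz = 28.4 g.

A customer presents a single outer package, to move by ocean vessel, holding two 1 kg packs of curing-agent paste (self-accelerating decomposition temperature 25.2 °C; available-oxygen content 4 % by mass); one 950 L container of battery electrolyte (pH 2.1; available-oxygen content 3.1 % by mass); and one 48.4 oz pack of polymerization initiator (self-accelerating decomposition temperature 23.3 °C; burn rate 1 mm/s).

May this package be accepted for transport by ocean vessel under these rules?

Self-accelerating decomposition temperature 25.2 °C meets the Category SR criterion (Self-Reactive), so the curing-agent paste is Category SR.
With pH 2.1 (≤ 2.5), the battery electrolyte falls in Category CR.
Self-accelerating decomposition temperature 23.3 °C meets the Category SR criterion (Self-Reactive), so the polymerization initiator is Category SR.
Total Category SR: (two 1 kg packs = 2 kg) + (one 48.4 oz pack = 1374.56 g) = 3374.56 g.
3374.56 g ≤ 5 kg (ocean vessel limit, Category SR) — within limit.
Category CR quantity: 950 L.
That is within the Category CR ocean vessel limit of 1000 L.
Every hazard category is within its ocean vessel limit and no segregation rule is violated.

Yes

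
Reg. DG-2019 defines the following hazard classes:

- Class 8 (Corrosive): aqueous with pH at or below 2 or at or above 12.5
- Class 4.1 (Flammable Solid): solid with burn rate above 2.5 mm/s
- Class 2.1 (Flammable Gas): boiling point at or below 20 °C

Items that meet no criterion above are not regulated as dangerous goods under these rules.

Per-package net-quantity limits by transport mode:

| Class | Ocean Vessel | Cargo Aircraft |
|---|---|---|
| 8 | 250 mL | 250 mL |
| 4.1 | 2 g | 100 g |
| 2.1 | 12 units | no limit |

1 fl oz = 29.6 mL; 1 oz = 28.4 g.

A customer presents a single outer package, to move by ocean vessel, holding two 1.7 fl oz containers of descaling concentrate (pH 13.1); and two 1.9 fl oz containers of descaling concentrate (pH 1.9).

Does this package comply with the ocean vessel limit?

Descaling concentrate: pH 13.1 ≥ 12.5 → Class 8 (Corrosive).
With pH 1.9 (≤ 2), the descaling concentrate falls in Class 8.
Total Class 8: (two 1.7 fl oz containers = 100.64 mL) + (two 1.9 fl oz containers = 112.48 mL) = 213.12 mL.
213.12 mL is within the ocean vessel limit of 250 mL for Class 8.

Yes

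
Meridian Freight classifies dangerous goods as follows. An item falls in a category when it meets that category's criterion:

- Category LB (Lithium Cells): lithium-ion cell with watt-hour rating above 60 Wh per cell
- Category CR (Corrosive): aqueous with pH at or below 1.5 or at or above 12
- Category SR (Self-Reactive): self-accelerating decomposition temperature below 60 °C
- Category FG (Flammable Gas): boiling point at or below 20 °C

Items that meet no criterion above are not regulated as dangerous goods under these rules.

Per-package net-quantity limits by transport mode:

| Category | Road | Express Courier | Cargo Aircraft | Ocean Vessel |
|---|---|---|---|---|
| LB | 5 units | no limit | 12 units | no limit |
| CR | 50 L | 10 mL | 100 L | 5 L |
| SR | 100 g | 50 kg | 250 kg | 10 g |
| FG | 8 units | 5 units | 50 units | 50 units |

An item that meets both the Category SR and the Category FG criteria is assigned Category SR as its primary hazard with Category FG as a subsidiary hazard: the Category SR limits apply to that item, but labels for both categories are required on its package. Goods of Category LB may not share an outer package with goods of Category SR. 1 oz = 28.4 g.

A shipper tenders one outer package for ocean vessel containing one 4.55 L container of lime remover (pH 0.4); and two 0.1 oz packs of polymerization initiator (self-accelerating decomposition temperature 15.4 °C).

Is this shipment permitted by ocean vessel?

Yes

The lime remover has pH 0.4, which is ≤ 1.5, so it is Category CR (Corrosive).
The polymerization initiator has self-accelerating decomposition temperature 15.4 °C, which is < 60 °C, so it is Category SR (Self-Reactive).
Category CR quantity: 4.55 L.
4.55 L is within the ocean vessel limit of 5 L for Category CR.
Category SR quantity: two 0.1 oz packs = 5.68 g.
5.68 g ≤ 10 g (ocean vessel limit, Category SR) — within limit.
The segregation rule (Category LB with Category SR) does not apply to Category CR with Category SR.
Every hazard category is within its ocean vessel limit and no segregation rule is violated.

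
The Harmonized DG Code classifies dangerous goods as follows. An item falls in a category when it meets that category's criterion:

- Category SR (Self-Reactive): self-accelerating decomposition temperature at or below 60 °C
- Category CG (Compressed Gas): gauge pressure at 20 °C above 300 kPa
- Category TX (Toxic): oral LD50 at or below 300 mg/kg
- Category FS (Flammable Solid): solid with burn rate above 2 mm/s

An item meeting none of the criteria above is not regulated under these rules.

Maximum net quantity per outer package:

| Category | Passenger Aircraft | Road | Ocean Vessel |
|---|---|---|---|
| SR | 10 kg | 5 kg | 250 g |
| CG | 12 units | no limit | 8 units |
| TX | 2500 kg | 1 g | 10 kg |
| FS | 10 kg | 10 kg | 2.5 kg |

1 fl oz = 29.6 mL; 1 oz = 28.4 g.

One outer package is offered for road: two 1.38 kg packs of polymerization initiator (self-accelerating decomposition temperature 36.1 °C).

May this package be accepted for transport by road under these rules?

Yes

With self-accelerating decomposition temperature 36.1 °C (≤ 60 °C), the polymerization initiator falls in Category SR.
Category SR quantity: two 1.38 kg packs = 2.76 kg.
2.76 kg is within the road limit of 5 kg for Category SR.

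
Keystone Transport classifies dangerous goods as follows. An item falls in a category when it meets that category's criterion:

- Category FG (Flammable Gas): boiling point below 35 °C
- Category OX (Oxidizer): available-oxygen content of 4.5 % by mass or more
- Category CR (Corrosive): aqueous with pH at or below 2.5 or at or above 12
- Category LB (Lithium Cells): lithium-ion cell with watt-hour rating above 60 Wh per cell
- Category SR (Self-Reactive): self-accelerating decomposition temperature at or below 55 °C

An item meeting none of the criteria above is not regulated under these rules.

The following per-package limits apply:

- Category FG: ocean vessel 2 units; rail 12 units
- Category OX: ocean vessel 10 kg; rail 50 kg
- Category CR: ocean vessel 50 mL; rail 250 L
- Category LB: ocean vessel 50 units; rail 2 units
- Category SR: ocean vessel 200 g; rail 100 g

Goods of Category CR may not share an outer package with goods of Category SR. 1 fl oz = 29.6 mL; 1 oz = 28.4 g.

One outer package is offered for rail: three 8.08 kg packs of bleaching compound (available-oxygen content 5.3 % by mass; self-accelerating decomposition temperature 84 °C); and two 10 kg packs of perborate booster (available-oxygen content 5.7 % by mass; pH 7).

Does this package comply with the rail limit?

The bleaching compound has available-oxygen content 5.3 % by mass, which is ≥ 4.5 % by mass, so it is Category OX (Oxidizer).
Perborate booster: available-oxygen content 5.7 % by mass ≥ 4.5 % by mass → Category OX (Oxidizer).
Category OX net quantity: (three 8.08 kg packs = 24.24 kg) + (two 10 kg packs = 20 kg) = 44.24 kg.
44.24 kg is within the rail limit of 50 kg for Category OX.

Yes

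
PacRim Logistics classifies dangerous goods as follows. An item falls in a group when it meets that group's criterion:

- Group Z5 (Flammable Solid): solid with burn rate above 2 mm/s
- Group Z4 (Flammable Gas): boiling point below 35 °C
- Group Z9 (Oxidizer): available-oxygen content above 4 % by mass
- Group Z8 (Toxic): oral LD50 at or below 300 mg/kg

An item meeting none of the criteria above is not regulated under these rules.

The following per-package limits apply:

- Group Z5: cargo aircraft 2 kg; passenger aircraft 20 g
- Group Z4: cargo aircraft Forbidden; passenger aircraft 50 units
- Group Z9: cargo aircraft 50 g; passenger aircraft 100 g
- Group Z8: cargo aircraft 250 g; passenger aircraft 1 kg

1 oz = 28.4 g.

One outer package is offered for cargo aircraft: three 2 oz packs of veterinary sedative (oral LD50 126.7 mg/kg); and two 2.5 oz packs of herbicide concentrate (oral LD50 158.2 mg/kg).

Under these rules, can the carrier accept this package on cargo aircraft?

No

Oral LD50 126.7 mg/kg meets the Group Z8 criterion (Toxic), so the veterinary sedative is Group Z8.
With oral LD50 158.2 mg/kg (≤ 300 mg/kg), the herbicide concentrate falls in Group Z8.
Total Group Z8: (three 2 oz packs = 170.4 g) + (two 2.5 oz packs = 142 g) = 312.4 g.
312.4 g > 250 g (cargo aircraft limit, Group Z8) — over the limit.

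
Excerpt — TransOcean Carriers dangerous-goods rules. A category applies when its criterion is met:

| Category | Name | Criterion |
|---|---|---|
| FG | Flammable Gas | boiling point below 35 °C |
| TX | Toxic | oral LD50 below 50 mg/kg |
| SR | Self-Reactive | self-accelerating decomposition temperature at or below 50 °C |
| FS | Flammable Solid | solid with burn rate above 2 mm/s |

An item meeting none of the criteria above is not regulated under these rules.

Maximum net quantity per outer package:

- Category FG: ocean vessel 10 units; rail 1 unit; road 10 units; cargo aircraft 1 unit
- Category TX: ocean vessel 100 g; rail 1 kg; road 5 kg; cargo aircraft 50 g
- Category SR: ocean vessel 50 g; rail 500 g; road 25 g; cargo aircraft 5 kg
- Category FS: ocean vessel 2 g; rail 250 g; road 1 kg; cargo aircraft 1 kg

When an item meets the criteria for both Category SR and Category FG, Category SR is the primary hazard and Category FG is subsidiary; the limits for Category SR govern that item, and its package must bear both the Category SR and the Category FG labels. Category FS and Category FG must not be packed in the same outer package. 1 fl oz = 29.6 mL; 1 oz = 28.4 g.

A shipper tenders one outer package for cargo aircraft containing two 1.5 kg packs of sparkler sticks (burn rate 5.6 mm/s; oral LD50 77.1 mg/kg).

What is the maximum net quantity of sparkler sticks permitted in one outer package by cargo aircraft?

Sparkler sticks: burn rate 5.6 mm/s > 2 mm/s → Category FS (Flammable Solid).
The cargo aircraft limit for Category FS is 1 kg.

1 kg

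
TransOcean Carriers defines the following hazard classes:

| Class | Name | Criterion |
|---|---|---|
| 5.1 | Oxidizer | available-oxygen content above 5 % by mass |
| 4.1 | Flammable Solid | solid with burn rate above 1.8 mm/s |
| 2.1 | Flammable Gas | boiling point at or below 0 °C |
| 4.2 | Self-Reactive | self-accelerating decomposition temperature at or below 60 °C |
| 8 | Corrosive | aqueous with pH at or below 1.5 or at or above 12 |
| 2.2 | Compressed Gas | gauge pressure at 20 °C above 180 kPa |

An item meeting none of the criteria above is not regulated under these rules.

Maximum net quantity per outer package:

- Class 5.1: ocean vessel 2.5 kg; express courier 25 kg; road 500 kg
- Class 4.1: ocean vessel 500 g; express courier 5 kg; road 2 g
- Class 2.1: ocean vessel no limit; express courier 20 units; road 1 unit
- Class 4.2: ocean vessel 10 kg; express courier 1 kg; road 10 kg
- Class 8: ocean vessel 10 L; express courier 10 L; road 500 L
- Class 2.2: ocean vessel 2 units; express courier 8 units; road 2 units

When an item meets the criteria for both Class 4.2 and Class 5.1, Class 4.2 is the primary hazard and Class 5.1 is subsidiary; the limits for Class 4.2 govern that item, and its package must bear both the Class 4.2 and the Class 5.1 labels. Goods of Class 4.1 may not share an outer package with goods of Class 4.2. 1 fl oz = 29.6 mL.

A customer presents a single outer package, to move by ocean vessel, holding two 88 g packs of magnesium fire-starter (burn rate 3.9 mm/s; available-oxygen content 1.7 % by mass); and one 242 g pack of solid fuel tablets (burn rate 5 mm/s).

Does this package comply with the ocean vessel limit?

Yes

Burn rate 3.9 mm/s meets the Class 4.1 criterion (Flammable Solid), so the magnesium fire-starter is Class 4.1.
With burn rate 5 mm/s (> 1.8 mm/s), the solid fuel tablets fall in Class 4.1.
Class 4.1 net quantity: (two 88 g packs = 176 g) + 242 g = 418 g.
That is within the Class 4.1 ocean vessel limit of 500 g.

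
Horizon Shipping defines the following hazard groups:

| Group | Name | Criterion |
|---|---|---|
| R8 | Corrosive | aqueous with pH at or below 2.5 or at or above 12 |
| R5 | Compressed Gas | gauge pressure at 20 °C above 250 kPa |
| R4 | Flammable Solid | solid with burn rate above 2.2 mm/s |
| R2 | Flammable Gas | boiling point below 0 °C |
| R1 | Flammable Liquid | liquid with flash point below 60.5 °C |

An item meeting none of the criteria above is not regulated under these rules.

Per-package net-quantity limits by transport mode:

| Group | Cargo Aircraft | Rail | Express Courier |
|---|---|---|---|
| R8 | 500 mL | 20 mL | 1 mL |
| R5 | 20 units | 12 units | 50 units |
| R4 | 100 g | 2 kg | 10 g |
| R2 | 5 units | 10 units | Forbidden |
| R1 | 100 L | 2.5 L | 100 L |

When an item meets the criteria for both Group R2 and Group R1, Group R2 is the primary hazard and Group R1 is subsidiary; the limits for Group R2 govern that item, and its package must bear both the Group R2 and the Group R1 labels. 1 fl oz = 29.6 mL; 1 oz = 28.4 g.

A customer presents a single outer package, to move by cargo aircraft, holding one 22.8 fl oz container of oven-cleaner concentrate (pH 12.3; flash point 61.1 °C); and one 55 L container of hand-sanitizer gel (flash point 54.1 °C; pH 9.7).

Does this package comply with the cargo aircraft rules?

With pH 12.3 (≥ 12), the oven-cleaner concentrate falls in Group R8.
With flash point 54.1 °C (< 60.5 °C), the hand-sanitizer gel falls in Group R1.
Group R1 quantity: 55 L.
55 L ≤ 100 L (cargo aircraft limit, Group R1) — within limit.
Group R8 quantity: one 22.8 fl oz container = 674.88 mL.
674.88 mL exceeds the cargo aircraft limit of 500 mL for Group R8.

No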